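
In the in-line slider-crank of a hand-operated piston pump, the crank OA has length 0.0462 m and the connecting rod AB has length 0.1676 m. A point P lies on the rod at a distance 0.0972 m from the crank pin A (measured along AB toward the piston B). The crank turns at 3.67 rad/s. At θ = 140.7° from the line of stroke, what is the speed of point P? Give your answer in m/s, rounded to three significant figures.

ω = 3.67 rad/s.  Crank-pin speed |V_A| = rω = 0.16955 m/s, perpendicular to OA.
Rod angle: sinφ = −(r/L) sinθ ⇒ φ = -10.055°; ω_rod = −rω cosθ/√(L²−r²sin²θ) = +0.79507 rad/s.
V_P = V_A + ω_rod × AP, with AP = 0.0972 m along the rod.
Components: V_Px = −rω sinθ − a·ω_rod·sinφ = -0.093899 m/s;  V_Py = rω cosθ + a·ω_rod·cosφ = -0.055113 m/s.
|V_P| = √(V_Px² + V_Py²) = 0.10888 m/s.

0.109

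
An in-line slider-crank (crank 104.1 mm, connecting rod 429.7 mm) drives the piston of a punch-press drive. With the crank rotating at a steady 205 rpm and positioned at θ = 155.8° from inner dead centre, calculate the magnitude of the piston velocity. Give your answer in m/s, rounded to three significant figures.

0.713

ω = 2π·205/60 = 21.47 rad/s
For an in-line slider-crank, x = r cosθ + √(L² − r² sin²θ), so v = −rω sinθ·[1 + r cosθ/√(L² − r² sin²θ)].
With r = 0.1041 m, L = 0.4297 m, θ = 155.8°: √(L² − r² sin²θ) = 0.42758 m.
v = −0.1041·21.47·0.40992·[1 + 0.1041·-0.91212/0.42758] = -0.71265 m/s.
|v| = 0.71265 m/s.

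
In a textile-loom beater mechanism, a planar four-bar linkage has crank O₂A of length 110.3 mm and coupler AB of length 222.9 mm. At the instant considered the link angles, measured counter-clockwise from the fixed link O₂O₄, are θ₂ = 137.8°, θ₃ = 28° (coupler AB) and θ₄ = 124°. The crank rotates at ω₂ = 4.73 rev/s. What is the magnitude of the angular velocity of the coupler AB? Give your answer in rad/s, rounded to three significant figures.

3.53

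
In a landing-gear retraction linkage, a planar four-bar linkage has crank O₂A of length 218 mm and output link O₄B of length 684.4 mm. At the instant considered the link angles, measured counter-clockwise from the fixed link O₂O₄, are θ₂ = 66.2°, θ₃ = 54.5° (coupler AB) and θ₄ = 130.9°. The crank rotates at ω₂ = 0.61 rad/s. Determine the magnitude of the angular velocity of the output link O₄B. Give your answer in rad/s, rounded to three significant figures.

0.0405

ω₂ = 0.61 rad/s
Differentiating the loop-closure r₂e^{iθ₂}+r₃e^{iθ₃}=r₁+r₄e^{iθ₄} gives r₂ω₂e^{iθ₂}+r₃ω₃e^{iθ₃}=r₄ω₄e^{iθ₄}.
Eliminating the other unknown: ω₄ = r₂ω₂ sin(θ₂−θ₃) / [r₄ sin(θ₄−θ₃)].
Numerator sine = +0.20279; denominator sine = +0.97196.
Result = 0.218·0.61·(+0.20279) / (0.6844·(+0.97196)) = +0.040539 rad/s; magnitude 0.040539 rad/s.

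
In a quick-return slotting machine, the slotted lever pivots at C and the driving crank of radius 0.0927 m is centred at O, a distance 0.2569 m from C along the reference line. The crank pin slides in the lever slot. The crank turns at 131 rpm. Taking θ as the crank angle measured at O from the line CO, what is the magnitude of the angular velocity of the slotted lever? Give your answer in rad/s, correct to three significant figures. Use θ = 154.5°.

5.60

ω = 13.72 rad/s (from 131 rpm).
Crank pin A relative to C: A = (d + r cosθ, r sinθ); lever angle φ = atan2(r sinθ, d + r cosθ).
Differentiating tanφ: φ̇ = rω(d cosθ + r)/(d² + r² + 2dr cosθ).
d² + r² + 2dr cosθ = |CA|² = 0.0316014 m²;  d cosθ + r = -0.13917 m.
|ω_lever| = |0.0927·13.72·-0.13917| / 0.0316014 = 5.6006 rad/s.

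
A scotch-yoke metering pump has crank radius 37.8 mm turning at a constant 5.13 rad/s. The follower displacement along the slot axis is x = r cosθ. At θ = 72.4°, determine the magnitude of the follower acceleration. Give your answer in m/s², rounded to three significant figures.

0.301

ω = 5.13 rad/s
x = r cosθ ⇒ ẍ = −rω² cosθ (ω constant).
|a| = rω²|cosθ| = 0.0378·(5.13)²·|cos 72.4°| = 0.30079 m/s².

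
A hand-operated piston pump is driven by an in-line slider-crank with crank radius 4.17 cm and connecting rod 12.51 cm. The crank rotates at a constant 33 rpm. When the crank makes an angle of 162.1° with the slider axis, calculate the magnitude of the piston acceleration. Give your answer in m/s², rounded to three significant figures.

ω = 2π·33/60 = 3.456 rad/s
x(θ) = r cosθ + √(L² − r² sin²θ); with ω constant, a = ω²·d²x/dθ².
d²x/dθ² = −r cosθ − r²(cos2θ)/√u − r⁴ sin²2θ/(4u^{3/2}),  u = L² − r² sin²θ = 0.0154857 m².
Substituting r = 0.0417 m, L = 0.1251 m, θ = 162.1°: d²x/dθ² = +0.028214 m.
a = ω²·d²x/dθ² = (3.456)²·(+0.028214) = +0.33694 m/s²;  |a| = 0.33694 m/s².

0.337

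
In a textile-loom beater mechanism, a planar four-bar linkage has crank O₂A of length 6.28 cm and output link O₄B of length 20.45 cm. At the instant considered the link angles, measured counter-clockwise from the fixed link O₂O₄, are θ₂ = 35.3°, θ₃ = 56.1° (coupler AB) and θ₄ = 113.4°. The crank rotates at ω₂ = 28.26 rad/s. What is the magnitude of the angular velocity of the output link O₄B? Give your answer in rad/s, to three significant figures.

3.66

ω₂ = 28.26 rad/s
Differentiating the loop-closure r₂e^{iθ₂}+r₃e^{iθ₃}=r₁+r₄e^{iθ₄} gives r₂ω₂e^{iθ₂}+r₃ω₃e^{iθ₃}=r₄ω₄e^{iθ₄}.
Eliminating the other unknown: ω₄ = r₂ω₂ sin(θ₂−θ₃) / [r₄ sin(θ₄−θ₃)].
Numerator sine = -0.35511; denominator sine = +0.84151.
Result = 0.0628·28.26·(-0.35511) / (0.2045·(+0.84151)) = -3.6622 rad/s; magnitude 3.6622 rad/s.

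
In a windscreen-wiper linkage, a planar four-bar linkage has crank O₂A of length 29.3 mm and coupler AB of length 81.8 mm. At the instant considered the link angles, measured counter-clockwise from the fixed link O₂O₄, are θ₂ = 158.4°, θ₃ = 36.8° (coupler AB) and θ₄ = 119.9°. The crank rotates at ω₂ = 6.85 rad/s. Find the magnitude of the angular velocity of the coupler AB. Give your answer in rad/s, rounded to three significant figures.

1.54

ω₂ = 6.85 rad/s
Differentiating the loop-closure r₂e^{iθ₂}+r₃e^{iθ₃}=r₁+r₄e^{iθ₄} gives r₂ω₂e^{iθ₂}+r₃ω₃e^{iθ₃}=r₄ω₄e^{iθ₄}.
Eliminating the other unknown: ω₃ = r₂ω₂ sin(θ₄−θ₂) / [r₃ sin(θ₃−θ₄)].
Numerator sine = -0.62251; denominator sine = -0.99276.
Result = 0.0293·6.85·(-0.62251) / (0.0818·(-0.99276)) = +1.5385 rad/s; magnitude 1.5385 rad/s.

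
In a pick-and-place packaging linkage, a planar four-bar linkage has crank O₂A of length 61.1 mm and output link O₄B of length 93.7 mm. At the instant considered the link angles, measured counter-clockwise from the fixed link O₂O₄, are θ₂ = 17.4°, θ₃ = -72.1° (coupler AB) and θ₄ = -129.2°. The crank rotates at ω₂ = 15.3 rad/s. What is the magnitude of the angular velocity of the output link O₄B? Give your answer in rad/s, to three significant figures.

11.9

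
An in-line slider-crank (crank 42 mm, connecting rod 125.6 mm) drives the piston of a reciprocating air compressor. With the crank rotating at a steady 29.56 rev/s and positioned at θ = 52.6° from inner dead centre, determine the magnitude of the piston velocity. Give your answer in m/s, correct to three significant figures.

ω = 2π·29.6 = 185.7 rad/s
For an in-line slider-crank, x = r cosθ + √(L² − r² sin²θ), so v = −rω sinθ·[1 + r cosθ/√(L² − r² sin²θ)].
With r = 0.042 m, L = 0.1256 m, θ = 52.6°: √(L² − r² sin²θ) = 0.12109 m.
v = −0.042·185.7·0.79441·[1 + 0.042·0.60738/0.12109] = -7.5025 m/s.
|v| = 7.5025 m/s.

7.50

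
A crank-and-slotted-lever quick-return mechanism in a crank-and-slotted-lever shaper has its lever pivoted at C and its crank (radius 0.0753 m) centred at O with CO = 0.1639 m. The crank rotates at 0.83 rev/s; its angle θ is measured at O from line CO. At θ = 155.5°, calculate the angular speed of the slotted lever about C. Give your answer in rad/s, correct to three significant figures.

2.88

ω = 5.215 rad/s (from 0.83 rev/s).
Crank pin A relative to C: A = (d + r cosθ, r sinθ); lever angle φ = atan2(r sinθ, d + r cosθ).
Differentiating tanφ: φ̇ = rω(d cosθ + r)/(d² + r² + 2dr cosθ).
d² + r² + 2dr cosθ = |CA|² = 0.0100724 m²;  d cosθ + r = -0.073843 m.
|ω_lever| = |0.0753·5.215·-0.073843| / 0.0100724 = 2.8789 rad/s.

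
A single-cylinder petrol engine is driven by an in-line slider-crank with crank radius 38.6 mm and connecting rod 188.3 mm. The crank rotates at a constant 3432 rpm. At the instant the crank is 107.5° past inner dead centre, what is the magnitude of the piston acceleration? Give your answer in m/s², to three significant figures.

2350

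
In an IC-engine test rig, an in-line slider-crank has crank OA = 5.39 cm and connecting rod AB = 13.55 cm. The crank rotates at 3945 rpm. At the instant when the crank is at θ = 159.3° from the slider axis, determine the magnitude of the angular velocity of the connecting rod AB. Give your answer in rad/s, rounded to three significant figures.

155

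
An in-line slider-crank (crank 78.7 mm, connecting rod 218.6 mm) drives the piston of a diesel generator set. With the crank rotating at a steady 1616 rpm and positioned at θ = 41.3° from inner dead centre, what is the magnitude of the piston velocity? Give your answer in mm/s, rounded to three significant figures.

ω = 2π·1616/60 = 169.2 rad/s
For an in-line slider-crank, x = r cosθ + √(L² − r² sin²θ), so v = −rω sinθ·[1 + r cosθ/√(L² − r² sin²θ)].
With r = 0.0787 m, L = 0.2186 m, θ = 41.3°: √(L² − r² sin²θ) = 0.21234 m.
v = −0.0787·169.2·0.66000·[1 + 0.0787·0.75126/0.21234] = -11.238 m/s.
|v| = 11.238 m/s = 11238 mm/s.

11200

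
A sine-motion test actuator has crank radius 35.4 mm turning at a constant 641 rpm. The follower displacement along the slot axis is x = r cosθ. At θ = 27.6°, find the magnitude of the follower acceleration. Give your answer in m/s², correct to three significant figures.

141

ω = 67.13 rad/s (from 641 rpm).
x = r cosθ ⇒ ẍ = −rω² cosθ (ω constant).
|a| = rω²|cosθ| = 0.0354·(67.13)²·|cos 27.6°| = 141.35 m/s².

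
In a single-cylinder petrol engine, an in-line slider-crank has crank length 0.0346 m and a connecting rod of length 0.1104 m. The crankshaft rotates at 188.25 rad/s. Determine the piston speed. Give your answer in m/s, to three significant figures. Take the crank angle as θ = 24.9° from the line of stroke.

3.53

ω = 188.2 rad/s
For an in-line slider-crank, x = r cosθ + √(L² − r² sin²θ), so v = −rω sinθ·[1 + r cosθ/√(L² − r² sin²θ)].
With r = 0.0346 m, L = 0.1104 m, θ = 24.9°: √(L² − r² sin²θ) = 0.10943 m.
v = −0.0346·188.2·0.42104·[1 + 0.0346·0.90704/0.10943] = -3.5289 m/s.
|v| = 3.5289 m/s.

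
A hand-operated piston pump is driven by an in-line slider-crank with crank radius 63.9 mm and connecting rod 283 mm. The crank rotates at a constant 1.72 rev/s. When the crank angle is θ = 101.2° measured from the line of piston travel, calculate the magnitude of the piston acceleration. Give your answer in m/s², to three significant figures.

3.04

ω = 2π·1.72 = 10.81 rad/s
x(θ) = r cosθ + √(L² − r² sin²θ); with ω constant, a = ω²·d²x/dθ².
d²x/dθ² = −r cosθ − r²(cos2θ)/√u − r⁴ sin²2θ/(4u^{3/2}),  u = L² − r² sin²θ = 0.0761598 m².
Substituting r = 0.0639 m, L = 0.283 m, θ = 101.2°: d²x/dθ² = +0.026062 m.
a = ω²·d²x/dθ² = (10.81)²·(+0.026062) = +3.0439 m/s²;  |a| = 3.0439 m/s².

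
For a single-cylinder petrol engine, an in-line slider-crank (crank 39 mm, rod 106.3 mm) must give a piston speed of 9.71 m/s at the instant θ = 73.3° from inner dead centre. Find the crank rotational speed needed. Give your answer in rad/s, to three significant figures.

234

For an in-line slider-crank, |v_piston| = rω|sinθ|·[1 + r cosθ/√(L² − r² sin²θ)].
With r = 0.039 m, L = 0.1063 m, θ = 73.3°: the bracketed kinematic factor |dx/dθ| = 0.041562 m.
ω = v/|dx/dθ| = 9.71/0.041562 = 233.63 rad/s.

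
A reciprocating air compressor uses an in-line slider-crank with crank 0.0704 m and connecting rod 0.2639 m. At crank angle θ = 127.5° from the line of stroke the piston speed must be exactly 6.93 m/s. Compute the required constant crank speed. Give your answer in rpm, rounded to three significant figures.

For an in-line slider-crank, |v_piston| = rω|sinθ|·[1 + r cosθ/√(L² − r² sin²θ)].
With r = 0.0704 m, L = 0.2639 m, θ = 127.5°: the bracketed kinematic factor |dx/dθ| = 0.046572 m.
ω = v/|dx/dθ| = 6.93/0.046572 = 148.8 rad/s.
N = 60ω/(2π) = 1421 rpm.

1420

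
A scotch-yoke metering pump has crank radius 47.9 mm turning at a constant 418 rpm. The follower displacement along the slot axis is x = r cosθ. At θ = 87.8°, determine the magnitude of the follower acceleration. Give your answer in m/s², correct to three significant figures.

3.52

ω = 43.77 rad/s (from 418 rpm).
x = r cosθ ⇒ ẍ = −rω² cosθ (ω constant).
|a| = rω²|cosθ| = 0.0479·(43.77)²·|cos 87.8°| = 3.5232 m/s².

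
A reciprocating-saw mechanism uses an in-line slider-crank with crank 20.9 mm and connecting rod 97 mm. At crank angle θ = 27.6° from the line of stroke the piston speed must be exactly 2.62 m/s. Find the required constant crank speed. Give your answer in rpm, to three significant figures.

2170

For an in-line slider-crank, |v_piston| = rω|sinθ|·[1 + r cosθ/√(L² − r² sin²θ)].
With r = 0.0209 m, L = 0.097 m, θ = 27.6°: the bracketed kinematic factor |dx/dθ| = 0.011541 m.
ω = v/|dx/dθ| = 2.62/0.011541 = 227.02 rad/s.
N = 60ω/(2π) = 2167.8 rpm.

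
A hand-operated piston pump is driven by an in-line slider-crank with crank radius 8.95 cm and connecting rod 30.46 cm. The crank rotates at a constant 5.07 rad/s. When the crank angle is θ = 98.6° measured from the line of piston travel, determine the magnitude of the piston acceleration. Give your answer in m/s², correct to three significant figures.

1.02

ω = 5.07 rad/s
x(θ) = r cosθ + √(L² − r² sin²θ); with ω constant, a = ω²·d²x/dθ².
d²x/dθ² = −r cosθ − r²(cos2θ)/√u − r⁴ sin²2θ/(4u^{3/2}),  u = L² − r² sin²θ = 0.08495 m².
Substituting r = 0.0895 m, L = 0.3046 m, θ = 98.6°: d²x/dθ² = +0.039581 m.
a = ω²·d²x/dθ² = (5.07)²·(+0.039581) = +1.0174 m/s²;  |a| = 1.0174 m/s².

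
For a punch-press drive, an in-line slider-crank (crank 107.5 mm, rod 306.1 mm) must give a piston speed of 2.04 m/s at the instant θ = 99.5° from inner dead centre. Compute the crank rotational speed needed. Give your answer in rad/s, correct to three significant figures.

For an in-line slider-crank, |v_piston| = rω|sinθ|·[1 + r cosθ/√(L² − r² sin²θ)].
With r = 0.1075 m, L = 0.3061 m, θ = 99.5°: the bracketed kinematic factor |dx/dθ| = 0.099475 m.
ω = v/|dx/dθ| = 2.04/0.099475 = 20.508 rad/s.

20.5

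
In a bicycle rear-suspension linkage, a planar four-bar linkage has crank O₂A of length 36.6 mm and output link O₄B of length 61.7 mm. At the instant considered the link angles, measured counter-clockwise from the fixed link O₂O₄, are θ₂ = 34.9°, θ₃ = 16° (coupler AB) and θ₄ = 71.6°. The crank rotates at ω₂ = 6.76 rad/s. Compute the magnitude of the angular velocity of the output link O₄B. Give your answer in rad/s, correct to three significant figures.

1.57

ω₂ = 6.76 rad/s
Differentiating the loop-closure r₂e^{iθ₂}+r₃e^{iθ₃}=r₁+r₄e^{iθ₄} gives r₂ω₂e^{iθ₂}+r₃ω₃e^{iθ₃}=r₄ω₄e^{iθ₄}.
Eliminating the other unknown: ω₄ = r₂ω₂ sin(θ₂−θ₃) / [r₄ sin(θ₄−θ₃)].
Numerator sine = +0.32392; denominator sine = +0.82511.
Result = 0.0366·6.76·(+0.32392) / (0.0617·(+0.82511)) = +1.5742 rad/s; magnitude 1.5742 rad/s.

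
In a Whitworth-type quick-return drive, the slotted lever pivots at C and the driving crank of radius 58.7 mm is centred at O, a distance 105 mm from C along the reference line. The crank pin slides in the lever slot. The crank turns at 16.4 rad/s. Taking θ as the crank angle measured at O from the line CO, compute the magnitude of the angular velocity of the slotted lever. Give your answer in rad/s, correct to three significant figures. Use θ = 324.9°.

5.67

ω = 16.4 rad/s
Crank pin A relative to C: A = (d + r cosθ, r sinθ); lever angle φ = atan2(r sinθ, d + r cosθ).
Differentiating tanφ: φ̇ = rω(d cosθ + r)/(d² + r² + 2dr cosθ).
d² + r² + 2dr cosθ = |CA|² = 0.024556 m²;  d cosθ + r = +0.14461 m.
|ω_lever| = |0.0587·16.4·+0.14461| / 0.024556 = 5.669 rad/s.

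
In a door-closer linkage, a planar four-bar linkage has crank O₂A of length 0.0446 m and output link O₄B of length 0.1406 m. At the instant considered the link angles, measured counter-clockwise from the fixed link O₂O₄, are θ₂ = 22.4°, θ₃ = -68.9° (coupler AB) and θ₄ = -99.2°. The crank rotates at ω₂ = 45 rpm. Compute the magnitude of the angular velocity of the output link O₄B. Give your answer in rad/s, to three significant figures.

ω₂ = 4.712 rad/s (from 45 rpm).
Differentiating the loop-closure r₂e^{iθ₂}+r₃e^{iθ₃}=r₁+r₄e^{iθ₄} gives r₂ω₂e^{iθ₂}+r₃ω₃e^{iθ₃}=r₄ω₄e^{iθ₄}.
Eliminating the other unknown: ω₄ = r₂ω₂ sin(θ₂−θ₃) / [r₄ sin(θ₄−θ₃)].
Numerator sine = +0.99974; denominator sine = -0.50453.
Result = 0.0446·4.712·(+0.99974) / (0.1406·(-0.50453)) = -2.9621 rad/s; magnitude 2.9621 rad/s.

2.96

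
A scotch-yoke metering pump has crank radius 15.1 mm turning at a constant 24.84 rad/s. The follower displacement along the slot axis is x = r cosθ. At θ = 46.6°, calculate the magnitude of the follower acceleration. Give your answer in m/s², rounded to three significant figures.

6.40

ω = 24.84 rad/s
x = r cosθ ⇒ ẍ = −rω² cosθ (ω constant).
|a| = rω²|cosθ| = 0.0151·(24.84)²·|cos 46.6°| = 6.4017 m/s².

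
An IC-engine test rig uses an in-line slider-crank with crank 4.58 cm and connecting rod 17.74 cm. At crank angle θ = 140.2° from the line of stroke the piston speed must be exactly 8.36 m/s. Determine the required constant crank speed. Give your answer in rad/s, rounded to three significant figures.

357

For an in-line slider-crank, |v_piston| = rω|sinθ|·[1 + r cosθ/√(L² − r² sin²θ)].
With r = 0.0458 m, L = 0.1774 m, θ = 140.2°: the bracketed kinematic factor |dx/dθ| = 0.023421 m.
ω = v/|dx/dθ| = 8.36/0.023421 = 356.95 rad/s.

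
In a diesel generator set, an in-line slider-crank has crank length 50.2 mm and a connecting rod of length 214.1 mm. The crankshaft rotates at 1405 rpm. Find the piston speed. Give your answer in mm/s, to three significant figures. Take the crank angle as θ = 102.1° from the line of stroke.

6860

ω = 2π·1405/60 = 147.1 rad/s
For an in-line slider-crank, x = r cosθ + √(L² − r² sin²θ), so v = −rω sinθ·[1 + r cosθ/√(L² − r² sin²θ)].
With r = 0.0502 m, L = 0.2141 m, θ = 102.1°: √(L² − r² sin²θ) = 0.2084 m.
v = −0.0502·147.1·0.97778·[1 + 0.0502·-0.20962/0.2084] = -6.8572 m/s.
|v| = 6.8572 m/s = 6857.2 mm/s.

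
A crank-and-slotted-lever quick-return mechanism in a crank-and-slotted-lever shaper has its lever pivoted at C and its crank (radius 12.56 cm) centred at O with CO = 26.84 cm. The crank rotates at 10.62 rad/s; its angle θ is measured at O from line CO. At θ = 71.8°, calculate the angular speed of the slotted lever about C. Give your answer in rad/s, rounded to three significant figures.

2.57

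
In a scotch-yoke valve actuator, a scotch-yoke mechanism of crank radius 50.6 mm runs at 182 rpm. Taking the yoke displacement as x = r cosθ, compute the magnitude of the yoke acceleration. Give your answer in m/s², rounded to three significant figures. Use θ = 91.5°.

ω = 19.06 rad/s (from 182 rpm).
x = r cosθ ⇒ ẍ = −rω² cosθ (ω constant).
|a| = rω²|cosθ| = 0.0506·(19.06)²·|cos 91.5°| = 0.48114 m/s².

0.481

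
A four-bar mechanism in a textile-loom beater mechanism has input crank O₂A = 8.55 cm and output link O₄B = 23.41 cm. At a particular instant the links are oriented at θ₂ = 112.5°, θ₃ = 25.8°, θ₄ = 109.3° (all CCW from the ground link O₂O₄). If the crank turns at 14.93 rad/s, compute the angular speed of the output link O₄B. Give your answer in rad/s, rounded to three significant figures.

5.48

ω₂ = 14.93 rad/s
Differentiating the loop-closure r₂e^{iθ₂}+r₃e^{iθ₃}=r₁+r₄e^{iθ₄} gives r₂ω₂e^{iθ₂}+r₃ω₃e^{iθ₃}=r₄ω₄e^{iθ₄}.
Eliminating the other unknown: ω₄ = r₂ω₂ sin(θ₂−θ₃) / [r₄ sin(θ₄−θ₃)].
Numerator sine = +0.99834; denominator sine = +0.99357.
Result = 0.0855·14.93·(+0.99834) / (0.2341·(+0.99357)) = +5.479 rad/s; magnitude 5.479 rad/s.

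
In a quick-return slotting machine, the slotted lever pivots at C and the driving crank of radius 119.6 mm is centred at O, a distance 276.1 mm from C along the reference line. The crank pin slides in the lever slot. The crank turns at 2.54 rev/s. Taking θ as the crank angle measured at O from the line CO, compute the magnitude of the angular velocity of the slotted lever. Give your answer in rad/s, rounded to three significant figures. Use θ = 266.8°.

ω = 15.96 rad/s (from 2.54 rev/s).
Crank pin A relative to C: A = (d + r cosθ, r sinθ); lever angle φ = atan2(r sinθ, d + r cosθ).
Differentiating tanφ: φ̇ = rω(d cosθ + r)/(d² + r² + 2dr cosθ).
d² + r² + 2dr cosθ = |CA|² = 0.0868487 m²;  d cosθ + r = +0.10419 m.
|ω_lever| = |0.1196·15.96·+0.10419| / 0.0868487 = 2.2898 rad/s.

2.29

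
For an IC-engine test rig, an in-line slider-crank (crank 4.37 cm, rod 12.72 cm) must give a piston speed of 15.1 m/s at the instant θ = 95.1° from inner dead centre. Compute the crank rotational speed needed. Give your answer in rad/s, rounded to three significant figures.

359

For an in-line slider-crank, |v_piston| = rω|sinθ|·[1 + r cosθ/√(L² − r² sin²θ)].
With r = 0.0437 m, L = 0.1272 m, θ = 95.1°: the bracketed kinematic factor |dx/dθ| = 0.042112 m.
ω = v/|dx/dθ| = 15.1/0.042112 = 358.57 rad/s.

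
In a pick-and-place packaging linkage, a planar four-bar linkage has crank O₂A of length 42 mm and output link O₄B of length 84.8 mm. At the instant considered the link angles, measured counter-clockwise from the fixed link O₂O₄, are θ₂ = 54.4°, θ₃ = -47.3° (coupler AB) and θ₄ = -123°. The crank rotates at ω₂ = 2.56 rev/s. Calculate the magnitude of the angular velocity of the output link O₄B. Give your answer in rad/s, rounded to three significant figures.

8.05

ω₂ = 16.08 rad/s (from 2.56 rev/s).
Differentiating the loop-closure r₂e^{iθ₂}+r₃e^{iθ₃}=r₁+r₄e^{iθ₄} gives r₂ω₂e^{iθ₂}+r₃ω₃e^{iθ₃}=r₄ω₄e^{iθ₄}.
Eliminating the other unknown: ω₄ = r₂ω₂ sin(θ₂−θ₃) / [r₄ sin(θ₄−θ₃)].
Numerator sine = +0.97922; denominator sine = -0.96902.
Result = 0.042·16.08·(+0.97922) / (0.0848·(-0.96902)) = -8.0505 rad/s; magnitude 8.0505 rad/s.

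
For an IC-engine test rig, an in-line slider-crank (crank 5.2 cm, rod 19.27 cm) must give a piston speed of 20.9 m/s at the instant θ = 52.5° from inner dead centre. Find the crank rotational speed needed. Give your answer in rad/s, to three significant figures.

434

For an in-line slider-crank, |v_piston| = rω|sinθ|·[1 + r cosθ/√(L² − r² sin²θ)].
With r = 0.052 m, L = 0.1927 m, θ = 52.5°: the bracketed kinematic factor |dx/dθ| = 0.048192 m.
ω = v/|dx/dθ| = 20.9/0.048192 = 433.68 rad/s.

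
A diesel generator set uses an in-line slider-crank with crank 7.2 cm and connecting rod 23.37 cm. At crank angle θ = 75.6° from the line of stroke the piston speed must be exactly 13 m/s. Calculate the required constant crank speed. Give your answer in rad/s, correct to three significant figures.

For an in-line slider-crank, |v_piston| = rω|sinθ|·[1 + r cosθ/√(L² − r² sin²θ)].
With r = 0.072 m, L = 0.2337 m, θ = 75.6°: the bracketed kinematic factor |dx/dθ| = 0.075336 m.
ω = v/|dx/dθ| = 13/0.075336 = 172.56 rad/s.

173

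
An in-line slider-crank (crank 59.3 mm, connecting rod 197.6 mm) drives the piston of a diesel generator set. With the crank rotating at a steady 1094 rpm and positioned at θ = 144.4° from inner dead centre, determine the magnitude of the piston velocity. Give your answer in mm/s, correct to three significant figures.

ω = 2π·1094/60 = 114.6 rad/s
For an in-line slider-crank, x = r cosθ + √(L² − r² sin²θ), so v = −rω sinθ·[1 + r cosθ/√(L² − r² sin²θ)].
With r = 0.0593 m, L = 0.1976 m, θ = 144.4°: √(L² − r² sin²θ) = 0.19456 m.
v = −0.0593·114.6·0.58212·[1 + 0.0593·-0.81310/0.19456] = -2.9746 m/s.
|v| = 2.9746 m/s = 2974.6 mm/s.

2970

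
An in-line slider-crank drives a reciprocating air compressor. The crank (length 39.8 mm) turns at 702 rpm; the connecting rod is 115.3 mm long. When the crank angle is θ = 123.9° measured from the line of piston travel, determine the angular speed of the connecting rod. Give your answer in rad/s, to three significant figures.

14.8

ω = 73.51 rad/s (converted from 702 rpm).
The rod makes angle φ with the slider axis where L sinφ = r sinθ; differentiating, L cosφ·φ̇ = r ω cosθ.
L cosφ = √(L² − r² sin²θ) = 0.11047 m.
|ω_rod| = r ω |cosθ| / √(L² − r² sin²θ) = 0.0398·73.51·0.55775/0.11047 = 14.773 rad/s.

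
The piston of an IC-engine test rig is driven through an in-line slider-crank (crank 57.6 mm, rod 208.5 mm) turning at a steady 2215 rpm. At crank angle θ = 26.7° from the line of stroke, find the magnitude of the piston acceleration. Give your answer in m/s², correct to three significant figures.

3290

ω = 2π·2215/60 = 232 rad/s
x(θ) = r cosθ + √(L² − r² sin²θ); with ω constant, a = ω²·d²x/dθ².
d²x/dθ² = −r cosθ − r²(cos2θ)/√u − r⁴ sin²2θ/(4u^{3/2}),  u = L² − r² sin²θ = 0.0428024 m².
Substituting r = 0.0576 m, L = 0.2085 m, θ = 26.7°: d²x/dθ² = -0.06122 m.
a = ω²·d²x/dθ² = (232)²·(-0.06122) = -3293.8 m/s²;  |a| = 3293.8 m/s².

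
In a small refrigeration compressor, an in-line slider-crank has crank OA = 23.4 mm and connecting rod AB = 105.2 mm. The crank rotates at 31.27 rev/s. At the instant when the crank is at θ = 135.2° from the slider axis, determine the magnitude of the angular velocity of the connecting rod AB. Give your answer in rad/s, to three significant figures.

31.4

ω = 196.5 rad/s (converted from 31.27 rev/s).
The rod makes angle φ with the slider axis where L sinφ = r sinθ; differentiating, L cosφ·φ̇ = r ω cosθ.
L cosφ = √(L² − r² sin²θ) = 0.1039 m.
|ω_rod| = r ω |cosθ| / √(L² − r² sin²θ) = 0.0234·196.5·0.70957/0.1039 = 31.398 rad/s.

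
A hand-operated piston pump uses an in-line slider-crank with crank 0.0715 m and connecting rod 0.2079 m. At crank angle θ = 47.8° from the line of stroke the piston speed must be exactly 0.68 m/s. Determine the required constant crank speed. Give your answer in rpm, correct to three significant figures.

For an in-line slider-crank, |v_piston| = rω|sinθ|·[1 + r cosθ/√(L² − r² sin²θ)].
With r = 0.0715 m, L = 0.2079 m, θ = 47.8°: the bracketed kinematic factor |dx/dθ| = 0.065621 m.
ω = v/|dx/dθ| = 0.68/0.065621 = 10.362 rad/s.
N = 60ω/(2π) = 98.954 rpm.

99.0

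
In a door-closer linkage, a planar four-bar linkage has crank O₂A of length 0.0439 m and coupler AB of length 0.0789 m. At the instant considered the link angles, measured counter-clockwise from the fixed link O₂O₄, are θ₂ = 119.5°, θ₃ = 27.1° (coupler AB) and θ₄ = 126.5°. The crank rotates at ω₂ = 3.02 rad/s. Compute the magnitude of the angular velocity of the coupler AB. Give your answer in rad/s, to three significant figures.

ω₂ = 3.02 rad/s
Differentiating the loop-closure r₂e^{iθ₂}+r₃e^{iθ₃}=r₁+r₄e^{iθ₄} gives r₂ω₂e^{iθ₂}+r₃ω₃e^{iθ₃}=r₄ω₄e^{iθ₄}.
Eliminating the other unknown: ω₃ = r₂ω₂ sin(θ₄−θ₂) / [r₃ sin(θ₃−θ₄)].
Numerator sine = +0.12187; denominator sine = -0.98657.
Result = 0.0439·3.02·(+0.12187) / (0.0789·(-0.98657)) = -0.20757 rad/s; magnitude 0.20757 rad/s.

0.208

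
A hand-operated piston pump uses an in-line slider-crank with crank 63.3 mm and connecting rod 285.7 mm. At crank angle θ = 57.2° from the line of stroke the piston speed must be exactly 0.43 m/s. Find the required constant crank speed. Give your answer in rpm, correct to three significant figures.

For an in-line slider-crank, |v_piston| = rω|sinθ|·[1 + r cosθ/√(L² − r² sin²θ)].
With r = 0.0633 m, L = 0.2857 m, θ = 57.2°: the bracketed kinematic factor |dx/dθ| = 0.059708 m.
ω = v/|dx/dθ| = 0.43/0.059708 = 7.2018 rad/s.
N = 60ω/(2π) = 68.772 rpm.

68.8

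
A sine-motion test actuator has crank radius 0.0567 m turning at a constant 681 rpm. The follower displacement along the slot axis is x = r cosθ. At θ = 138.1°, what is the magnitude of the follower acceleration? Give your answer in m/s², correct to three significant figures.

215

ω = 71.31 rad/s (from 681 rpm).
x = r cosθ ⇒ ẍ = −rω² cosθ (ω constant).
|a| = rω²|cosθ| = 0.0567·(71.31)²·|cos 138.1°| = 214.63 m/s².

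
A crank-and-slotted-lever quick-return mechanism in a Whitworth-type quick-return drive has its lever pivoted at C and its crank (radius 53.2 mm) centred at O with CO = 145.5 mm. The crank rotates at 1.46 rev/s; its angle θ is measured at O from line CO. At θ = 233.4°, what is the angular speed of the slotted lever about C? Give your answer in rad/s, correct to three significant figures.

1.11

ω = 9.173 rad/s (from 1.46 rev/s).
Crank pin A relative to C: A = (d + r cosθ, r sinθ); lever angle φ = atan2(r sinθ, d + r cosθ).
Differentiating tanφ: φ̇ = rω(d cosθ + r)/(d² + r² + 2dr cosθ).
d² + r² + 2dr cosθ = |CA|² = 0.0147702 m²;  d cosθ + r = -0.033551 m.
|ω_lever| = |0.0532·9.173·-0.033551| / 0.0147702 = 1.1086 rad/s.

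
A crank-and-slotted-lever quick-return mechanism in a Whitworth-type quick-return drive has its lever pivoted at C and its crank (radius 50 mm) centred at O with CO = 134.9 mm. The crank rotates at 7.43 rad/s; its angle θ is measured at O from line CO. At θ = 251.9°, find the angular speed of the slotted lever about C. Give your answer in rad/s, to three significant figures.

ω = 7.43 rad/s
Crank pin A relative to C: A = (d + r cosθ, r sinθ); lever angle φ = atan2(r sinθ, d + r cosθ).
Differentiating tanφ: φ̇ = rω(d cosθ + r)/(d² + r² + 2dr cosθ).
d² + r² + 2dr cosθ = |CA|² = 0.016507 m²;  d cosθ + r = +0.0080897 m.
|ω_lever| = |0.05·7.43·+0.0080897| / 0.016507 = 0.18206 rad/s.

0.182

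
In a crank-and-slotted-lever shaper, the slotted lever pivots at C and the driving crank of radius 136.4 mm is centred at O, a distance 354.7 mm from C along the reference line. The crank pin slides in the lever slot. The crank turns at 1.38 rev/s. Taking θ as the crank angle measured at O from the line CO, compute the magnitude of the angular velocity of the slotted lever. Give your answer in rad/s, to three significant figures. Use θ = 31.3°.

2.29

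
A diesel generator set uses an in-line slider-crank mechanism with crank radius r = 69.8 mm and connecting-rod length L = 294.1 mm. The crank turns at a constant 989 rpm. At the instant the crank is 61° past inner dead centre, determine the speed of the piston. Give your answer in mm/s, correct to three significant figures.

ω = 2π·989/60 = 103.6 rad/s
For an in-line slider-crank, x = r cosθ + √(L² − r² sin²θ), so v = −rω sinθ·[1 + r cosθ/√(L² − r² sin²θ)].
With r = 0.0698 m, L = 0.2941 m, θ = 61°: √(L² − r² sin²θ) = 0.28769 m.
v = −0.0698·103.6·0.87462·[1 + 0.0698·0.48481/0.28769] = -7.0664 m/s.
|v| = 7.0664 m/s = 7066.4 mm/s.

7070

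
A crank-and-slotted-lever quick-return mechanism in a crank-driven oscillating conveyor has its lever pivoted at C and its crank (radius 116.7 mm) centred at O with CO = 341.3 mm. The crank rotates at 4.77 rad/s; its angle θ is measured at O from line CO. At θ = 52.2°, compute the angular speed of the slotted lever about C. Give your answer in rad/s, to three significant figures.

ω = 4.77 rad/s
Crank pin A relative to C: A = (d + r cosθ, r sinθ); lever angle φ = atan2(r sinθ, d + r cosθ).
Differentiating tanφ: φ̇ = rω(d cosθ + r)/(d² + r² + 2dr cosθ).
d² + r² + 2dr cosθ = |CA|² = 0.178928 m²;  d cosθ + r = +0.32589 m.
|ω_lever| = |0.1167·4.77·+0.32589| / 0.178928 = 1.0139 rad/s.

1.01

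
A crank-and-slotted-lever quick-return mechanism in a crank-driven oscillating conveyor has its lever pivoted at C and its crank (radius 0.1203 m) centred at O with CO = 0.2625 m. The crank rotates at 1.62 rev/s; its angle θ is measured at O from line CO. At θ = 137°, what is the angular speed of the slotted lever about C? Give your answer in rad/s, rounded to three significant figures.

2.36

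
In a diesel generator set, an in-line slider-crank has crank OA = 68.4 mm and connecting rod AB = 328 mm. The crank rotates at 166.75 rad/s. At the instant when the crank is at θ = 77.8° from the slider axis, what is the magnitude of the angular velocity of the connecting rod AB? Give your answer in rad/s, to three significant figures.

7.51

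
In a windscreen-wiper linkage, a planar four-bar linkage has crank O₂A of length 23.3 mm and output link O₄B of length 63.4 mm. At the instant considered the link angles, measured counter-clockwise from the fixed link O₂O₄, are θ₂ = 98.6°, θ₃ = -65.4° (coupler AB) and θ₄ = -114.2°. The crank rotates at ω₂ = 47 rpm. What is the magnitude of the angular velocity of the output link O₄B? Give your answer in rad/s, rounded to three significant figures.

0.663

ω₂ = 4.922 rad/s (from 47 rpm).
Differentiating the loop-closure r₂e^{iθ₂}+r₃e^{iθ₃}=r₁+r₄e^{iθ₄} gives r₂ω₂e^{iθ₂}+r₃ω₃e^{iθ₃}=r₄ω₄e^{iθ₄}.
Eliminating the other unknown: ω₄ = r₂ω₂ sin(θ₂−θ₃) / [r₄ sin(θ₄−θ₃)].
Numerator sine = +0.27564; denominator sine = -0.75241.
Result = 0.0233·4.922·(+0.27564) / (0.0634·(-0.75241)) = -0.66263 rad/s; magnitude 0.66263 rad/s.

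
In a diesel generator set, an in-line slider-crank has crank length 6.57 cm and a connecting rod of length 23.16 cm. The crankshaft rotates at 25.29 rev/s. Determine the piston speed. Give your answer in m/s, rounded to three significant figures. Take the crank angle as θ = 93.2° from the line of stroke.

ω = 2π·25.3 = 158.9 rad/s
For an in-line slider-crank, x = r cosθ + √(L² − r² sin²θ), so v = −rω sinθ·[1 + r cosθ/√(L² − r² sin²θ)].
With r = 0.0657 m, L = 0.2316 m, θ = 93.2°: √(L² − r² sin²θ) = 0.22212 m.
v = −0.0657·158.9·0.99844·[1 + 0.0657·-0.05582/0.22212] = -10.251 m/s.
|v| = 10.251 m/s.

10.3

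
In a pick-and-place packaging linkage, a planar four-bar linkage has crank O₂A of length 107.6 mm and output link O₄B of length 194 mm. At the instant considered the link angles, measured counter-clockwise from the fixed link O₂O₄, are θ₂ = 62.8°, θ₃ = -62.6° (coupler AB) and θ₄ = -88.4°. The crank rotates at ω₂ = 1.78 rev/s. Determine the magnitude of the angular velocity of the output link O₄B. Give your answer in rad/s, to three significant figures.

ω₂ = 11.18 rad/s (from 1.78 rev/s).
Differentiating the loop-closure r₂e^{iθ₂}+r₃e^{iθ₃}=r₁+r₄e^{iθ₄} gives r₂ω₂e^{iθ₂}+r₃ω₃e^{iθ₃}=r₄ω₄e^{iθ₄}.
Eliminating the other unknown: ω₄ = r₂ω₂ sin(θ₂−θ₃) / [r₄ sin(θ₄−θ₃)].
Numerator sine = +0.81513; denominator sine = -0.43523.
Result = 0.1076·11.18·(+0.81513) / (0.194·(-0.43523)) = -11.618 rad/s; magnitude 11.618 rad/s.

11.6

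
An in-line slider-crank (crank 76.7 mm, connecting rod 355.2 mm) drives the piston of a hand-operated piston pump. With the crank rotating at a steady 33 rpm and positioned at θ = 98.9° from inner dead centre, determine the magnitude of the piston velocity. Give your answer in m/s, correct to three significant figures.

ω = 2π·33/60 = 3.456 rad/s
For an in-line slider-crank, x = r cosθ + √(L² − r² sin²θ), so v = −rω sinθ·[1 + r cosθ/√(L² − r² sin²θ)].
With r = 0.0767 m, L = 0.3552 m, θ = 98.9°: √(L² − r² sin²θ) = 0.34702 m.
v = −0.0767·3.456·0.98796·[1 + 0.0767·-0.15471/0.34702] = -0.25291 m/s.
|v| = 0.25291 m/s.

0.253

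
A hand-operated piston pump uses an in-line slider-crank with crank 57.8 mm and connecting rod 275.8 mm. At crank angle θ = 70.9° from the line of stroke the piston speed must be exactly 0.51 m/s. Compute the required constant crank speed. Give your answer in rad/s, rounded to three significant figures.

For an in-line slider-crank, |v_piston| = rω|sinθ|·[1 + r cosθ/√(L² − r² sin²θ)].
With r = 0.0578 m, L = 0.2758 m, θ = 70.9°: the bracketed kinematic factor |dx/dθ| = 0.058439 m.
ω = v/|dx/dθ| = 0.51/0.058439 = 8.727 rad/s.

8.73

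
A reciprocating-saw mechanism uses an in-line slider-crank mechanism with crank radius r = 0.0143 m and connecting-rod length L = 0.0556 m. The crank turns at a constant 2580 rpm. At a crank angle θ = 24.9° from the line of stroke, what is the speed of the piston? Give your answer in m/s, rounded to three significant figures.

2.01

ω = 2π·2580/60 = 270.2 rad/s
For an in-line slider-crank, x = r cosθ + √(L² − r² sin²θ), so v = −rω sinθ·[1 + r cosθ/√(L² − r² sin²θ)].
With r = 0.0143 m, L = 0.0556 m, θ = 24.9°: √(L² − r² sin²θ) = 0.055273 m.
v = −0.0143·270.2·0.42104·[1 + 0.0143·0.90704/0.055273] = -2.0084 m/s.
|v| = 2.0084 m/s.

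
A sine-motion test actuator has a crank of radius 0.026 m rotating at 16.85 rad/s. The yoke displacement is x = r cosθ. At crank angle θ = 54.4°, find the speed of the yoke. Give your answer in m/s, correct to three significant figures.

0.356

ω = 16.85 rad/s
x = r cosθ ⇒ ẋ = −rω sinθ.
|v| = rω|sinθ| = 0.026·16.85·|sin 54.4°| = 0.35622 m/s.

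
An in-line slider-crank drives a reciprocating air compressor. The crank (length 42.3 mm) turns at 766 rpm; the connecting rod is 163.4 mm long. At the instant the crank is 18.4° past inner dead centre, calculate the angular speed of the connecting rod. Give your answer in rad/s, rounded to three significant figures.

19.8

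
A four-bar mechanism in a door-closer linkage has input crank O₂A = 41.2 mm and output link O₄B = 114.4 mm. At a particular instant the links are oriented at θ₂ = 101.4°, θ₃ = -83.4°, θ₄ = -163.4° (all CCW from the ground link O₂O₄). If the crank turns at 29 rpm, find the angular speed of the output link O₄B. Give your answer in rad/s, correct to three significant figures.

0.0929

ω₂ = 3.037 rad/s (from 29 rpm).
Differentiating the loop-closure r₂e^{iθ₂}+r₃e^{iθ₃}=r₁+r₄e^{iθ₄} gives r₂ω₂e^{iθ₂}+r₃ω₃e^{iθ₃}=r₄ω₄e^{iθ₄}.
Eliminating the other unknown: ω₄ = r₂ω₂ sin(θ₂−θ₃) / [r₄ sin(θ₄−θ₃)].
Numerator sine = -0.08368; denominator sine = -0.98481.
Result = 0.0412·3.037·(-0.08368) / (0.1144·(-0.98481)) = +0.09293 rad/s; magnitude 0.09293 rad/s.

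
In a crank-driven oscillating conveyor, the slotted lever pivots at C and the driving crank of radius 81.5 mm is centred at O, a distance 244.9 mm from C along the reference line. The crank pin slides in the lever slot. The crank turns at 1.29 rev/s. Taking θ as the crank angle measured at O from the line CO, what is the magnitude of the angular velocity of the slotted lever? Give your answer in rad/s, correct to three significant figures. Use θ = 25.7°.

1.95

ω = 8.105 rad/s (from 1.29 rev/s).
Crank pin A relative to C: A = (d + r cosθ, r sinθ); lever angle φ = atan2(r sinθ, d + r cosθ).
Differentiating tanφ: φ̇ = rω(d cosθ + r)/(d² + r² + 2dr cosθ).
d² + r² + 2dr cosθ = |CA|² = 0.102588 m²;  d cosθ + r = +0.30217 m.
|ω_lever| = |0.0815·8.105·+0.30217| / 0.102588 = 1.9457 rad/s.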